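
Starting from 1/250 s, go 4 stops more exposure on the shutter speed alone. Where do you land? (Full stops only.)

Shutter speed: 1/250 → 1/125 → 1/60 → 1/30 → 1/15 — 4 stops longer (brighter).

1/15s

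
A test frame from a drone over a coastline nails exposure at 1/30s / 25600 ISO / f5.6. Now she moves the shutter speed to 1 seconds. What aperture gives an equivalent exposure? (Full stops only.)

Shutter speed: 1/30 → 1/15 → 1/8 → 1/4 → 1/2 → 1 — 5 stops longer (brighter).
Need 5 stops darker from the aperture: f/5.6 → f/8 → f/11 → f/16 → f/22 → f/32.

f/32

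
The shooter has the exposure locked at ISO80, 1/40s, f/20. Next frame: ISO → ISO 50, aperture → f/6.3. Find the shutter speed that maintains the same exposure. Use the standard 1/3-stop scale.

ISO: 80 → 64 → 50 — 2/3 stop dropped (darker).
Aperture: f/20 → f/18 → f/16 → f/14 → f/13 → f/11 → f/10 → f/9 → f/8 → f/7.1 → f/6.3 — 3 1/3 stops wider (brighter).
Net change so far: 2 2/3 stops brighter. Offset with the shutter speed: 1/40 → 1/50 → 1/60 → 1/80 → 1/100 → 1/125 → 1/160 → 1/200 → 1/250.

1/250s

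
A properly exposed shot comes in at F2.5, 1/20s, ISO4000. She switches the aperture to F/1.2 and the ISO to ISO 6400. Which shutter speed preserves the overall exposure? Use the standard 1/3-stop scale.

Aperture: f/2.5 → f/2.2 → f/2 → f/1.8 → f/1.6 → f/1.4 → f/1.2 — 2 stops wider (brighter).
ISO: 4000 → 5000 → 6400 — 2/3 stop raised (brighter).
Net change so far: 2 2/3 stops brighter. Offset with the shutter speed: 1/20 → 1/25 → 1/30 → 1/40 → 1/50 → 1/60 → 1/80 → 1/100 → 1/125.

1/125s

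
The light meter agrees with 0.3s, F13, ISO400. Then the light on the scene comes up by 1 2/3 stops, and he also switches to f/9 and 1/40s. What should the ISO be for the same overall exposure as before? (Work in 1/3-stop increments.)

Scene light: 1 2/3 stops brighter.
Aperture: f/13 → f/11 → f/10 → f/9 — 1 stop wider (brighter).
Shutter speed: 0.3 → 1/4 → 1/5 → 1/6 → 1/8 → 1/10 → 1/13 → 1/15 → 1/20 → 1/25 → 1/30 → 1/40 — 3 2/3 stops faster (darker).
Net so far: 1 stop darker. ISO: 400 → 500 → 640 → 800.

ISO 800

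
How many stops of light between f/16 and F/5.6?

3 stops

f/16 → f/11 → f/8 → f/5.6 — count the steps: 3 stops.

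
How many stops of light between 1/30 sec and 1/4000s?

7 stops

1/30 → 1/60 → 1/125 → 1/250 → 1/500 → 1/1000 → 1/2000 → 1/4000 — count the steps: 7 stops.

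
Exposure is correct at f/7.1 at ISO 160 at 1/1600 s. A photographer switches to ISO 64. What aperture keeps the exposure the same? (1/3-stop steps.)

ISO: 160 → 125 → 100 → 80 → 64 — 1 1/3 stops lower (darker).
Need 1 1/3 stops brighter from the aperture: f/7.1 → f/6.3 → f/5.6 → f/5 → f/4.5.

f/4.5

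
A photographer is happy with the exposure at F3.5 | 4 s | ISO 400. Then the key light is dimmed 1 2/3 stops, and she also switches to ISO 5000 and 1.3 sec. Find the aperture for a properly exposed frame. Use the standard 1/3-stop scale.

Scene light: 1 2/3 stops darker.
ISO: 400 → 500 → 640 → 800 → 1000 → 1250 → 1600 → 2000 → 2500 → 3200 → 4000 → 5000 — 3 2/3 stops raised (brighter).
Shutter speed: 4 → 3.2 → 2.5 → 2 → 1.6 → 1.3 — 1 2/3 stops shorter (darker).
Net so far: 1/3 stop brighter. Aperture: f/3.5 → f/4.

f/4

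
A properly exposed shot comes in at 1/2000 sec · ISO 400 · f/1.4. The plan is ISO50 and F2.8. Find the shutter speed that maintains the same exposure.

ISO: 400 → 200 → 100 → 50 — 3 stops dropped (darker).
Aperture: f/1.4 → f/2 → f/2.8 — 2 stops narrower (darker).
Net change so far: 5 stops darker. Offset with the shutter speed: 1/2000 → 1/1000 → 1/500 → 1/250 → 1/125 → 1/60.

1/60s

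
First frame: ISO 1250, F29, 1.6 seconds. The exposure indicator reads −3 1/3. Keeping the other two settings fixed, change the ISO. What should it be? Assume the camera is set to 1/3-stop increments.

ISO 12800

Underexposed by 3 1/3 stops → need 3 1/3 stops brighter.
ISO: 1250 → 1600 → 2000 → 2500 → 3200 → 4000 → 5000 → 6400 → 8000 → 10000 → 12800.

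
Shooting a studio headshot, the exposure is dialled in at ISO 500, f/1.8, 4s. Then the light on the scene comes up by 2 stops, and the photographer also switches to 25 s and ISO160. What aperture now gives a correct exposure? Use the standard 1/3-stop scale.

f/5

Scene light: 2 stops brighter.
Shutter speed: 4 → 5 → 6 → 8 → 10 → 13 → 15 → 20 → 25 — 2 2/3 stops slower (brighter).
ISO: 500 → 400 → 320 → 250 → 200 → 160 — 1 2/3 stops lower (darker).
Net so far: 3 stops brighter. Aperture: f/1.8 → f/2 → f/2.2 → f/2.5 → f/2.8 → f/3.2 → f/3.5 → f/4 → f/4.5 → f/5.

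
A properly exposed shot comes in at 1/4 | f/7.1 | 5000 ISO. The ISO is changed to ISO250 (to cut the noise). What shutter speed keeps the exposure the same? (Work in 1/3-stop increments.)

5 s

ISO: 5000 → 4000 → 3200 → 2500 → 2000 → 1600 → 1250 → 1000 → 800 → 640 → 500 → 400 → 320 → 250 — 4 1/3 stops lower (darker).
Need 4 1/3 stops brighter from the shutter speed: 1/4 → 0.3 → 0.4 → 0.5 → 0.6 → 0.8 → 1 → 1.3 → 1.6 → 2 → 2.5 → 3.2 → 4 → 5.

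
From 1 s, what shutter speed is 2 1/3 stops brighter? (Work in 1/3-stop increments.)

Shutter speed: 1 → 1.3 → 1.6 → 2 → 2.5 → 3.2 → 4 → 5 — 2 1/3 stops longer (brighter).

5 s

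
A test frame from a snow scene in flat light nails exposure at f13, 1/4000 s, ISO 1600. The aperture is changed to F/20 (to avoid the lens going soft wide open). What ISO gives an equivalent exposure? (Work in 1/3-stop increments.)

Aperture: f/13 → f/14 → f/16 → f/18 → f/20 — 1 1/3 stops stopped down (darker).
Need 1 1/3 stops brighter from the ISO: 1600 → 2000 → 2500 → 3200 → 4000.

ISO 4000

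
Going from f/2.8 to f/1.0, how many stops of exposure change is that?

3 stops

f/2.8 → f/2 → f/1.4 → f/1.0 — count the steps: 3 stops.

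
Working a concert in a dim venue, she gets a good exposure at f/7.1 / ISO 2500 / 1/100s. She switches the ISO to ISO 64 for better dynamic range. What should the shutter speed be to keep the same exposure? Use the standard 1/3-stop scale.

0.4 s

ISO: 2500 → 2000 → 1600 → 1250 → 1000 → 800 → 640 → 500 → 400 → 320 → 250 → 200 → 160 → 125 → 100 → 80 → 64 — 5 1/3 stops dropped (darker).
Need 5 1/3 stops brighter from the shutter speed: 1/100 → 1/80 → 1/60 → 1/50 → 1/40 → 1/30 → 1/25 → 1/20 → 1/15 → 1/13 → 1/10 → 1/8 → 1/6 → 1/5 → 1/4 → 0.3 → 0.4.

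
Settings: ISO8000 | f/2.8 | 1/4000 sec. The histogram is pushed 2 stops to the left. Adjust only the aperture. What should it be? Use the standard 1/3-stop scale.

f/1.4

Underexposed by 2 stops → need 2 stops brighter.
Aperture: f/2.8 → f/2.5 → f/2.2 → f/2 → f/1.8 → f/1.6 → f/1.4.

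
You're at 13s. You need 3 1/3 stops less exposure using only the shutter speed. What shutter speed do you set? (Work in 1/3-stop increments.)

Shutter speed: 13 → 10 → 8 → 6 → 5 → 4 → 3.2 → 2.5 → 2 → 1.6 → 1.3 — 3 1/3 stops shorter (darker).

1.3 s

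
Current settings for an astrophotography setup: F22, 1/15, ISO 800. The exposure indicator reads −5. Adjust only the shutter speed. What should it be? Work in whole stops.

Underexposed by 5 stops → need 5 stops brighter.
Shutter speed: 1/15 → 1/8 → 1/4 → 1/2 → 1 → 2.

2 s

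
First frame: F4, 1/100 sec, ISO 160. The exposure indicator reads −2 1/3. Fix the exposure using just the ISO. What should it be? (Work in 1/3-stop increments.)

Underexposed by 2 1/3 stops → need 2 1/3 stops brighter.
ISO: 160 → 200 → 250 → 320 → 400 → 500 → 640 → 800.

ISO 800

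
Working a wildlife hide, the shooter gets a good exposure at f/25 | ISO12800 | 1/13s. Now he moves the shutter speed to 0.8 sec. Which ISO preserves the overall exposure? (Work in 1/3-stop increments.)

ISO 1250

Shutter speed: 1/13 → 1/10 → 1/8 → 1/6 → 1/5 → 1/4 → 0.3 → 0.4 → 0.5 → 0.6 → 0.8 — 3 1/3 stops longer (brighter).
Need 3 1/3 stops darker from the ISO: 12800 → 10000 → 8000 → 6400 → 5000 → 4000 → 3200 → 2500 → 2000 → 1600 → 1250.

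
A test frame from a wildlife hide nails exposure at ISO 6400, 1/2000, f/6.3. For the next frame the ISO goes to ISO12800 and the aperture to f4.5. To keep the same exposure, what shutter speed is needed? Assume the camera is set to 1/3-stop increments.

1/8000s

ISO: 6400 → 8000 → 10000 → 12800 — 1 stop higher (brighter).
Aperture: f/6.3 → f/5.6 → f/5 → f/4.5 — 1 stop larger aperture (brighter).
Net change so far: 2 stops brighter. Offset with the shutter speed: 1/2000 → 1/2500 → 1/3200 → 1/4000 → 1/5000 → 1/6400 → 1/8000.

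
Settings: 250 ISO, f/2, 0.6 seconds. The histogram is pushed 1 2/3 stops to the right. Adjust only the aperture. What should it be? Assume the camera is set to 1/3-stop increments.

Overexposed by 1 2/3 stops → need 1 2/3 stops darker.
Aperture: f/2 → f/2.2 → f/2.5 → f/2.8 → f/3.2 → f/3.5.

f/3.5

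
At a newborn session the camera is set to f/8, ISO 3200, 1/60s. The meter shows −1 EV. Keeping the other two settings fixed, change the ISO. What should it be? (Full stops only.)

Underexposed by 1 stop → need 1 stop brighter.
ISO: 3200 → 6400.

ISO 6400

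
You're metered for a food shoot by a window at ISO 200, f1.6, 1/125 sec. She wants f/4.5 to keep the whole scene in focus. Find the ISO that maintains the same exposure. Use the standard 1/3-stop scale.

ISO 1600

Aperture: f/1.6 → f/1.8 → f/2 → f/2.2 → f/2.5 → f/2.8 → f/3.2 → f/3.5 → f/4 → f/4.5 — 3 stops smaller aperture (darker).
Need 3 stops brighter from the ISO: 200 → 250 → 320 → 400 → 500 → 640 → 800 → 1000 → 1250 → 1600.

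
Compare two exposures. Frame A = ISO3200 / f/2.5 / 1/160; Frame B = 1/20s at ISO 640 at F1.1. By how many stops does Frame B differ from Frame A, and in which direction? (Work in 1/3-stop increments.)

3 stops brighter

Aperture: f/2.5 → f/2.2 → f/2 → f/1.8 → f/1.6 → f/1.4 → f/1.2 → f/1.1 — 2 1/3 stops opened up (brighter).
Shutter speed: 1/160 → 1/125 → 1/100 → 1/80 → 1/60 → 1/50 → 1/40 → 1/30 → 1/25 → 1/20 — 3 stops longer (brighter).
ISO: 3200 → 2500 → 2000 → 1600 → 1250 → 1000 → 800 → 640 — 2 1/3 stops lower (darker).
Net: +2 1/3 +3 −2 1/3 = +3 stops.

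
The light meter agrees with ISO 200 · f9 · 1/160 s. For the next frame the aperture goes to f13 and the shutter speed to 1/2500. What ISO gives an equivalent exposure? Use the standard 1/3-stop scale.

Aperture: f/9 → f/10 → f/11 → f/13 — 1 stop smaller aperture (darker).
Shutter speed: 1/160 → 1/200 → 1/250 → 1/320 → 1/400 → 1/500 → 1/640 → 1/800 → 1/1000 → 1/1250 → 1/1600 → 1/2000 → 1/2500 — 4 stops faster (darker).
Net change so far: 5 stops darker. Offset with the ISO: 200 → 250 → 320 → 400 → 500 → 640 → 800 → 1000 → 1250 → 1600 → 2000 → 2500 → 3200 → 4000 → 5000 → 6400.

ISO 6400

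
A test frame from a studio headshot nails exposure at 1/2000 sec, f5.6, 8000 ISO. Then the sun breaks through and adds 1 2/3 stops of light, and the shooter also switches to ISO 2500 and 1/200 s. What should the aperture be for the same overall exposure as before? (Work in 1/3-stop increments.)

Scene light: 1 2/3 stops brighter.
ISO: 8000 → 6400 → 5000 → 4000 → 3200 → 2500 — 1 2/3 stops dropped (darker).
Shutter speed: 1/2000 → 1/1600 → 1/1250 → 1/1000 → 1/800 → 1/640 → 1/500 → 1/400 → 1/320 → 1/250 → 1/200 — 3 1/3 stops longer (brighter).
Net so far: 3 1/3 stops brighter. Aperture: f/5.6 → f/6.3 → f/7.1 → f/8 → f/9 → f/10 → f/11 → f/13 → f/14 → f/16 → f/18.

f/18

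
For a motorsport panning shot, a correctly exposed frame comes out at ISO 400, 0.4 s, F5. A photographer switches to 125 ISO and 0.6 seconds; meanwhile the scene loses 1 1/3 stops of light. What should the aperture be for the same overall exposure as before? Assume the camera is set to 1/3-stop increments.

f/2.2

Scene light: 1 1/3 stops darker.
ISO: 400 → 320 → 250 → 200 → 160 → 125 — 1 2/3 stops dropped (darker).
Shutter speed: 0.4 → 0.5 → 0.6 — 2/3 stop slower (brighter).
Net so far: 2 1/3 stops darker. Aperture: f/5 → f/4.5 → f/4 → f/3.5 → f/3.2 → f/2.8 → f/2.5 → f/2.2.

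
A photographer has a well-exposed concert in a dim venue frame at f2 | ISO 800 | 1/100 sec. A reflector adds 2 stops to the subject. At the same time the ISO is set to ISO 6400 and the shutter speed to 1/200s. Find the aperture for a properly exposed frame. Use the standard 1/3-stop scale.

Scene light: 2 stops brighter.
ISO: 800 → 1000 → 1250 → 1600 → 2000 → 2500 → 3200 → 4000 → 5000 → 6400 — 3 stops raised (brighter).
Shutter speed: 1/100 → 1/125 → 1/160 → 1/200 — 1 stop shorter (darker).
Net so far: 4 stops brighter. Aperture: f/2 → f/2.2 → f/2.5 → f/2.8 → f/3.2 → f/3.5 → f/4 → f/4.5 → f/5 → f/5.6 → f/6.3 → f/7.1 → f/8.

f/8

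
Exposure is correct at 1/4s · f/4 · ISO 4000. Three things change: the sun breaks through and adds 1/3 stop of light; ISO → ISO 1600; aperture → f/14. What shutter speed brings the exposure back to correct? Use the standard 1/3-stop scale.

6 s

Scene light: 1/3 stop brighter.
ISO: 4000 → 3200 → 2500 → 2000 → 1600 — 1 1/3 stops dropped (darker).
Aperture: f/4 → f/4.5 → f/5 → f/5.6 → f/6.3 → f/7.1 → f/8 → f/9 → f/10 → f/11 → f/13 → f/14 — 3 2/3 stops stopped down (darker).
Net so far: 4 2/3 stops darker. Shutter speed: 1/4 → 0.3 → 0.4 → 0.5 → 0.6 → 0.8 → 1 → 1.3 → 1.6 → 2 → 2.5 → 3.2 → 4 → 5 → 6.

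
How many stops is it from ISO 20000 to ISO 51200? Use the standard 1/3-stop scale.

20000 → 25600 → 32000 → 40000 → 51200 — count the steps: 4 third-stops = 1 1/3 stops.

1 1/3 stops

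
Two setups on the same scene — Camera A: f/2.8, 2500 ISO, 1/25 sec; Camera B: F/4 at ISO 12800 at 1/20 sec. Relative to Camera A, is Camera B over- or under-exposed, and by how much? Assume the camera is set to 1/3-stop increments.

1 2/3 stops brighter

Aperture: f/2.8 → f/3.2 → f/3.5 → f/4 — 1 stop stopped down (darker).
Shutter speed: 1/25 → 1/20 — 1/3 stop longer (brighter).
ISO: 2500 → 3200 → 4000 → 5000 → 6400 → 8000 → 10000 → 12800 — 2 1/3 stops raised (brighter).
Net: −1 +1/3 +2 1/3 = +1 2/3 stops.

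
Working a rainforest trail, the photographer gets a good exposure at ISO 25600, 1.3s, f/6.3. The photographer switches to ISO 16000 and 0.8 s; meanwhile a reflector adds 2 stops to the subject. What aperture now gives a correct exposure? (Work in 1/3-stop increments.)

f/8

Scene light: 2 stops brighter.
ISO: 25600 → 20000 → 16000 — 2/3 stop dropped (darker).
Shutter speed: 1.3 → 1 → 0.8 — 2/3 stop faster (darker).
Net so far: 2/3 stop brighter. Aperture: f/6.3 → f/7.1 → f/8.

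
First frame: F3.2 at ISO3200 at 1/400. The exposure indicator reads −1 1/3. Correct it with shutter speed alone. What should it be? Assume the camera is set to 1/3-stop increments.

Underexposed by 1 1/3 stops → need 1 1/3 stops brighter.
Shutter speed: 1/400 → 1/320 → 1/250 → 1/200 → 1/160.

1/160s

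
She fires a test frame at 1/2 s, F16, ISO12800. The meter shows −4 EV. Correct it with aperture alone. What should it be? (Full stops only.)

f/4

Underexposed by 4 stops → need 4 stops brighter.
Aperture: f/16 → f/11 → f/8 → f/5.6 → f/4.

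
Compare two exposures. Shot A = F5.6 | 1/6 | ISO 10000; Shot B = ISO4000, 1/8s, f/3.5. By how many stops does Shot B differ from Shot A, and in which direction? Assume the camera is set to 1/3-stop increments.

Aperture: f/5.6 → f/5 → f/4.5 → f/4 → f/3.5 — 1 1/3 stops larger aperture (brighter).
Shutter speed: 1/6 → 1/8 — 1/3 stop faster (darker).
ISO: 10000 → 8000 → 6400 → 5000 → 4000 — 1 1/3 stops lower (darker).
Net: +1 1/3 −1/3 −1 1/3 = −1/3 stops.

1/3 stop darker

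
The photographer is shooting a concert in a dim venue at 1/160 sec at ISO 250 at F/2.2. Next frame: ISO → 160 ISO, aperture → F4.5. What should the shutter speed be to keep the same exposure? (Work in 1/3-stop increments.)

ISO: 250 → 200 → 160 — 2/3 stop lower (darker).
Aperture: f/2.2 → f/2.5 → f/2.8 → f/3.2 → f/3.5 → f/4 → f/4.5 — 2 stops narrower (darker).
Net change so far: 2 2/3 stops darker. Offset with the shutter speed: 1/160 → 1/125 → 1/100 → 1/80 → 1/60 → 1/50 → 1/40 → 1/30 → 1/25.

1/25s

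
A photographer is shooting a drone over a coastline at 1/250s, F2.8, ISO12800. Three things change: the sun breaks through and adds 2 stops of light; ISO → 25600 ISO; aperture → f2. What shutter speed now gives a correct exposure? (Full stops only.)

1/4000s

Scene light: 2 stops brighter.
ISO: 12800 → 25600 — 1 stop raised (brighter).
Aperture: f/2.8 → f/2 — 1 stop larger aperture (brighter).
Net so far: 4 stops brighter. Shutter speed: 1/250 → 1/500 → 1/1000 → 1/2000 → 1/4000.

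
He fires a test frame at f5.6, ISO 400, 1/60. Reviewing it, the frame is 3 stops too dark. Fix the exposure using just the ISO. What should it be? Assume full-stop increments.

Underexposed by 3 stops → need 3 stops brighter.
ISO: 400 → 800 → 1600 → 3200.

ISO 3200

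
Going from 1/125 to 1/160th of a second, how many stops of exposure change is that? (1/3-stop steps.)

1/3 stop

1/125 → 1/160 — count the steps: 1 third-stops = 1/3 stop.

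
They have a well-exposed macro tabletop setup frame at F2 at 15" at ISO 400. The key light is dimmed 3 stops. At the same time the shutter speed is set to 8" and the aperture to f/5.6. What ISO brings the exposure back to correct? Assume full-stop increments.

Scene light: 3 stops darker.
Shutter speed: 15 → 8 — 1 stop shorter (darker).
Aperture: f/2 → f/2.8 → f/4 → f/5.6 — 3 stops narrower (darker).
Net so far: 7 stops darker. ISO: 400 → 800 → 1600 → 3200 → 6400 → 12800 → 25600 → 51200.

ISO 51200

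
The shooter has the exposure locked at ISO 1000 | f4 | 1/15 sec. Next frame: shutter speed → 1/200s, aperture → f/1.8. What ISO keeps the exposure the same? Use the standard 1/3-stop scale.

Shutter speed: 1/15 → 1/20 → 1/25 → 1/30 → 1/40 → 1/50 → 1/60 → 1/80 → 1/100 → 1/125 → 1/160 → 1/200 — 3 2/3 stops faster (darker).
Aperture: f/4 → f/3.5 → f/3.2 → f/2.8 → f/2.5 → f/2.2 → f/2 → f/1.8 — 2 1/3 stops wider (brighter).
Net change so far: 1 1/3 stops darker. Offset with the ISO: 1000 → 1250 → 1600 → 2000 → 2500.

ISO 2500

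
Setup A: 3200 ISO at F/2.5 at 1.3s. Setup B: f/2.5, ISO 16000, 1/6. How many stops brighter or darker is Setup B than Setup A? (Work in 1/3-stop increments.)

2/3 stop darker

Aperture: unchanged.
Shutter speed: 1.3 → 1 → 0.8 → 0.6 → 0.5 → 0.4 → 0.3 → 1/4 → 1/5 → 1/6 — 3 stops faster (darker).
ISO: 3200 → 4000 → 5000 → 6400 → 8000 → 10000 → 12800 → 16000 — 2 1/3 stops higher (brighter).
Net: −3 +2 1/3 = −2/3 stops.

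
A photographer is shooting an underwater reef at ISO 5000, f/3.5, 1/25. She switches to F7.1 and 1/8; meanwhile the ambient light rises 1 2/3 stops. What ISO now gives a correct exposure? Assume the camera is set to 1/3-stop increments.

Scene light: 1 2/3 stops brighter.
Aperture: f/3.5 → f/4 → f/4.5 → f/5 → f/5.6 → f/6.3 → f/7.1 — 2 stops smaller aperture (darker).
Shutter speed: 1/25 → 1/20 → 1/15 → 1/13 → 1/10 → 1/8 — 1 2/3 stops slower (brighter).
Net so far: 1 1/3 stops brighter. ISO: 5000 → 4000 → 3200 → 2500 → 2000.

ISO 2000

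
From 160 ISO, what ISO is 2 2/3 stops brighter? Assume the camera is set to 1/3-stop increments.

ISO: 160 → 200 → 250 → 320 → 400 → 500 → 640 → 800 → 1000 — 2 2/3 stops higher (brighter).

ISO 1000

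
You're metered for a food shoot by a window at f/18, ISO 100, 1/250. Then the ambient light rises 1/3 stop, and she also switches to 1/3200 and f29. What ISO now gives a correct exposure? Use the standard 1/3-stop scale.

Scene light: 1/3 stop brighter.
Shutter speed: 1/250 → 1/320 → 1/400 → 1/500 → 1/640 → 1/800 → 1/1000 → 1/1250 → 1/1600 → 1/2000 → 1/2500 → 1/3200 — 3 2/3 stops shorter (darker).
Aperture: f/18 → f/20 → f/22 → f/25 → f/29 — 1 1/3 stops smaller aperture (darker).
Net so far: 4 2/3 stops darker. ISO: 100 → 125 → 160 → 200 → 250 → 320 → 400 → 500 → 640 → 800 → 1000 → 1250 → 1600 → 2000 → 2500.

ISO 2500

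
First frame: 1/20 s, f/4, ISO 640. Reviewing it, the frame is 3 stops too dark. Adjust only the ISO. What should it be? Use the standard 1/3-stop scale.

Underexposed by 3 stops → need 3 stops brighter.
ISO: 640 → 800 → 1000 → 1250 → 1600 → 2000 → 2500 → 3200 → 4000 → 5000.

ISO 5000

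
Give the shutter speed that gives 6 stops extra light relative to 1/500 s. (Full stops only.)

1/8s

Shutter speed: 1/500 → 1/250 → 1/125 → 1/60 → 1/30 → 1/15 → 1/8 — 6 stops slower (brighter).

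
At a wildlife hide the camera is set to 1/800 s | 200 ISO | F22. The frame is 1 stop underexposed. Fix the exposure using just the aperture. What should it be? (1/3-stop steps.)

f/16

Underexposed by 1 stop → need 1 stop brighter.
Aperture: f/22 → f/20 → f/18 → f/16.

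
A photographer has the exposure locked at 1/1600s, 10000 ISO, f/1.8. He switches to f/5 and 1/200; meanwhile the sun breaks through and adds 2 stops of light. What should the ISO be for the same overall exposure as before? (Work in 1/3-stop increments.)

Scene light: 2 stops brighter.
Aperture: f/1.8 → f/2 → f/2.2 → f/2.5 → f/2.8 → f/3.2 → f/3.5 → f/4 → f/4.5 → f/5 — 3 stops stopped down (darker).
Shutter speed: 1/1600 → 1/1250 → 1/1000 → 1/800 → 1/640 → 1/500 → 1/400 → 1/320 → 1/250 → 1/200 — 3 stops longer (brighter).
Net so far: 2 stops brighter. ISO: 10000 → 8000 → 6400 → 5000 → 4000 → 3200 → 2500.

ISO 2500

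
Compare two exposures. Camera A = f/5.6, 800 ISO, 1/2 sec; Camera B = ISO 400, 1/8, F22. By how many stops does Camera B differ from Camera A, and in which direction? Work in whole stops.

7 stops darker

Aperture: f/5.6 → f/8 → f/11 → f/16 → f/22 — 4 stops stopped down (darker).
Shutter speed: 1/2 → 1/4 → 1/8 — 2 stops shorter (darker).
ISO: 800 → 400 — 1 stop lower (darker).
Net: −4 −2 −1 = −7 stops.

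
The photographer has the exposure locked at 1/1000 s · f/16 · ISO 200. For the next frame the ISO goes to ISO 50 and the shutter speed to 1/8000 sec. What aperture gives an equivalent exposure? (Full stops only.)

ISO: 200 → 100 → 50 — 2 stops lower (darker).
Shutter speed: 1/1000 → 1/2000 → 1/4000 → 1/8000 — 3 stops shorter (darker).
Net change so far: 5 stops darker. Offset with the aperture: f/16 → f/11 → f/8 → f/5.6 → f/4 → f/2.8.

f/2.8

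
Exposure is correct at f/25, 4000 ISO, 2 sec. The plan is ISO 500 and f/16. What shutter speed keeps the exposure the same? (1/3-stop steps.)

ISO: 4000 → 3200 → 2500 → 2000 → 1600 → 1250 → 1000 → 800 → 640 → 500 — 3 stops dropped (darker).
Aperture: f/25 → f/22 → f/20 → f/18 → f/16 — 1 1/3 stops opened up (brighter).
Net change so far: 1 2/3 stops darker. Offset with the shutter speed: 2 → 2.5 → 3.2 → 4 → 5 → 6.

6 s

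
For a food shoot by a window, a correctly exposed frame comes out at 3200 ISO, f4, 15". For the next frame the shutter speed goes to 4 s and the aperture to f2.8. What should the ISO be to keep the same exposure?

ISO 6400

Shutter speed: 15 → 8 → 4 — 2 stops shorter (darker).
Aperture: f/4 → f/2.8 — 1 stop wider (brighter).
Net change so far: 1 stop darker. Offset with the ISO: 3200 → 6400.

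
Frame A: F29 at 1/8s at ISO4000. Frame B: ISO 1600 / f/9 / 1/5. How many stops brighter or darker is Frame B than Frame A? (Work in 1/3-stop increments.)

Aperture: f/29 → f/25 → f/22 → f/20 → f/18 → f/16 → f/14 → f/13 → f/11 → f/10 → f/9 — 3 1/3 stops opened up (brighter).
Shutter speed: 1/8 → 1/6 → 1/5 — 2/3 stop longer (brighter).
ISO: 4000 → 3200 → 2500 → 2000 → 1600 — 1 1/3 stops dropped (darker).
Net: +3 1/3 +2/3 −1 1/3 = +2 2/3 stops.

2 2/3 stops brighter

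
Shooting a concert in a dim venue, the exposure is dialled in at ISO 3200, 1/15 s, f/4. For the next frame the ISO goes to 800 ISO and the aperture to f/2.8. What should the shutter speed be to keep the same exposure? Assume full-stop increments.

ISO: 3200 → 1600 → 800 — 2 stops lower (darker).
Aperture: f/4 → f/2.8 — 1 stop larger aperture (brighter).
Net change so far: 1 stop darker. Offset with the shutter speed: 1/15 → 1/8.

1/8s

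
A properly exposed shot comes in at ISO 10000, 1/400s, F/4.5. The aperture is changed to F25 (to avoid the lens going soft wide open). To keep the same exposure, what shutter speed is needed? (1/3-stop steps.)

Aperture: f/4.5 → f/5 → f/5.6 → f/6.3 → f/7.1 → f/8 → f/9 → f/10 → f/11 → f/13 → f/14 → f/16 → f/18 → f/20 → f/22 → f/25 — 5 stops smaller aperture (darker).
Need 5 stops brighter from the shutter speed: 1/400 → 1/320 → 1/250 → 1/200 → 1/160 → 1/125 → 1/100 → 1/80 → 1/60 → 1/50 → 1/40 → 1/30 → 1/25 → 1/20 → 1/15 → 1/13.

1/13s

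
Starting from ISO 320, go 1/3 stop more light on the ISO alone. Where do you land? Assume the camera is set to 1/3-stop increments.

ISO 400

ISO: 320 → 400 — 1/3 stop higher (brighter).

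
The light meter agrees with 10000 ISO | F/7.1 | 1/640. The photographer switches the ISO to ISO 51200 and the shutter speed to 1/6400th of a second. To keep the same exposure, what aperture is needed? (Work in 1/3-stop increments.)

f/5

ISO: 10000 → 12800 → 16000 → 20000 → 25600 → 32000 → 40000 → 51200 — 2 1/3 stops raised (brighter).
Shutter speed: 1/640 → 1/800 → 1/1000 → 1/1250 → 1/1600 → 1/2000 → 1/2500 → 1/3200 → 1/4000 → 1/5000 → 1/6400 — 3 1/3 stops faster (darker).
Net change so far: 1 stop darker. Offset with the aperture: f/7.1 → f/6.3 → f/5.6 → f/5.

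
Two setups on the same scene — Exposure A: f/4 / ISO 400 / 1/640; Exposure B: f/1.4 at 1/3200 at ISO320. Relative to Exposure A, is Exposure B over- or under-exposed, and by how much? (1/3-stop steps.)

Aperture: f/4 → f/3.5 → f/3.2 → f/2.8 → f/2.5 → f/2.2 → f/2 → f/1.8 → f/1.6 → f/1.4 — 3 stops wider (brighter).
Shutter speed: 1/640 → 1/800 → 1/1000 → 1/1250 → 1/1600 → 1/2000 → 1/2500 → 1/3200 — 2 1/3 stops faster (darker).
ISO: 400 → 320 — 1/3 stop lower (darker).
Net: +3 −2 1/3 −1/3 = +1/3 stops.

1/3 stop brighter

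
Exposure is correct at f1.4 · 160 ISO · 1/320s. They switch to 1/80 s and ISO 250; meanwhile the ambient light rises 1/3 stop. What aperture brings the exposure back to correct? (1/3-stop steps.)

Scene light: 1/3 stop brighter.
Shutter speed: 1/320 → 1/250 → 1/200 → 1/160 → 1/125 → 1/100 → 1/80 — 2 stops longer (brighter).
ISO: 160 → 200 → 250 — 2/3 stop raised (brighter).
Net so far: 3 stops brighter. Aperture: f/1.4 → f/1.6 → f/1.8 → f/2 → f/2.2 → f/2.5 → f/2.8 → f/3.2 → f/3.5 → f/4.

f/4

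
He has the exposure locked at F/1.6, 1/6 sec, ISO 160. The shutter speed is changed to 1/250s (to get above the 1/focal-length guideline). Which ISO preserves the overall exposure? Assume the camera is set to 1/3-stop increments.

ISO 6400

Shutter speed: 1/6 → 1/8 → 1/10 → 1/13 → 1/15 → 1/20 → 1/25 → 1/30 → 1/40 → 1/50 → 1/60 → 1/80 → 1/100 → 1/125 → 1/160 → 1/200 → 1/250 — 5 1/3 stops faster (darker).
Need 5 1/3 stops brighter from the ISO: 160 → 200 → 250 → 320 → 400 → 500 → 640 → 800 → 1000 → 1250 → 1600 → 2000 → 2500 → 3200 → 4000 → 5000 → 6400.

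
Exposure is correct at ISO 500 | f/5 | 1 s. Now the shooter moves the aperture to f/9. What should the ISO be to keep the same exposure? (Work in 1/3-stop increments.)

ISO 1600

Aperture: f/5 → f/5.6 → f/6.3 → f/7.1 → f/8 → f/9 — 1 2/3 stops narrower (darker).
Need 1 2/3 stops brighter from the ISO: 500 → 640 → 800 → 1000 → 1250 → 1600.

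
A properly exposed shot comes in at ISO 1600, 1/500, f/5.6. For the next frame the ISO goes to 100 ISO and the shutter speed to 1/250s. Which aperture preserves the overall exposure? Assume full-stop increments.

f/2

ISO: 1600 → 800 → 400 → 200 → 100 — 4 stops lower (darker).
Shutter speed: 1/500 → 1/250 — 1 stop slower (brighter).
Net change so far: 3 stops darker. Offset with the aperture: f/5.6 → f/4 → f/2.8 → f/2.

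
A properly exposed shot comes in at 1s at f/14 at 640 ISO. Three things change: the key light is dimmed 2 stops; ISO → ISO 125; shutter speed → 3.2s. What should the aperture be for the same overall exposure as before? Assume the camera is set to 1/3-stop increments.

f/5.6

Scene light: 2 stops darker.
ISO: 640 → 500 → 400 → 320 → 250 → 200 → 160 → 125 — 2 1/3 stops dropped (darker).
Shutter speed: 1 → 1.3 → 1.6 → 2 → 2.5 → 3.2 — 1 2/3 stops longer (brighter).
Net so far: 2 2/3 stops darker. Aperture: f/14 → f/13 → f/11 → f/10 → f/9 → f/8 → f/7.1 → f/6.3 → f/5.6.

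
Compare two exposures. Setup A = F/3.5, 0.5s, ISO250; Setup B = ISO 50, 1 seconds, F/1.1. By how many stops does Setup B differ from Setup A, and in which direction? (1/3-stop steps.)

Aperture: f/3.5 → f/3.2 → f/2.8 → f/2.5 → f/2.2 → f/2 → f/1.8 → f/1.6 → f/1.4 → f/1.2 → f/1.1 — 3 1/3 stops opened up (brighter).
Shutter speed: 0.5 → 0.6 → 0.8 → 1 — 1 stop slower (brighter).
ISO: 250 → 200 → 160 → 125 → 100 → 80 → 64 → 50 — 2 1/3 stops lower (darker).
Net: +3 1/3 +1 −2 1/3 = +2 stops.

2 stops brighter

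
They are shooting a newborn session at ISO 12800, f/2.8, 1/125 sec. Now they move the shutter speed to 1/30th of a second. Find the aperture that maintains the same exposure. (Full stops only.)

f/5.6

Shutter speed: 1/125 → 1/60 → 1/30 — 2 stops longer (brighter).
Need 2 stops darker from the aperture: f/2.8 → f/4 → f/5.6.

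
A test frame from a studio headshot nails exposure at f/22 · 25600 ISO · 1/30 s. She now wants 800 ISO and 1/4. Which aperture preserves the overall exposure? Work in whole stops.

ISO: 25600 → 12800 → 6400 → 3200 → 1600 → 800 — 5 stops dropped (darker).
Shutter speed: 1/30 → 1/15 → 1/8 → 1/4 — 3 stops longer (brighter).
Net change so far: 2 stops darker. Offset with the aperture: f/22 → f/16 → f/11.

f/11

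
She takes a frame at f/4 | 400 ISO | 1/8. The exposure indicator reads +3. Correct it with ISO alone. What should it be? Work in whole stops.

Overexposed by 3 stops → need 3 stops darker.
ISO: 400 → 200 → 100 → 50.

ISO 50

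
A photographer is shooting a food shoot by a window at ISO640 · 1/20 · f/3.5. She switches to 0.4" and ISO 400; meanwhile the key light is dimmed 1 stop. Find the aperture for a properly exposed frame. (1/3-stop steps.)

Scene light: 1 stop darker.
Shutter speed: 1/20 → 1/15 → 1/13 → 1/10 → 1/8 → 1/6 → 1/5 → 1/4 → 0.3 → 0.4 — 3 stops slower (brighter).
ISO: 640 → 500 → 400 — 2/3 stop lower (darker).
Net so far: 1 1/3 stops brighter. Aperture: f/3.5 → f/4 → f/4.5 → f/5 → f/5.6.

f/5.6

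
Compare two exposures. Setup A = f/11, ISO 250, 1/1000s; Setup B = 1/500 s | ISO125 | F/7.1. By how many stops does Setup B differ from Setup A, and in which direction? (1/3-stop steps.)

1 1/3 stops brighter

Aperture: f/11 → f/10 → f/9 → f/8 → f/7.1 — 1 1/3 stops larger aperture (brighter).
Shutter speed: 1/1000 → 1/800 → 1/640 → 1/500 — 1 stop longer (brighter).
ISO: 250 → 200 → 160 → 125 — 1 stop dropped (darker).
Net: +1 1/3 +1 −1 = +1 1/3 stops.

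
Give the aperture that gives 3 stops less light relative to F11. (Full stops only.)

Aperture: f/11 → f/16 → f/22 → f/32 — 3 stops stopped down (darker).

f/32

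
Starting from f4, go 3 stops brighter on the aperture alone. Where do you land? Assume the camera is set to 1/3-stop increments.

f/1.4

Aperture: f/4 → f/3.5 → f/3.2 → f/2.8 → f/2.5 → f/2.2 → f/2 → f/1.8 → f/1.6 → f/1.4 — 3 stops opened up (brighter).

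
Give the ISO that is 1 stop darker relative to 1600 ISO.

ISO 800

ISO: 1600 → 800 — 1 stop dropped (darker).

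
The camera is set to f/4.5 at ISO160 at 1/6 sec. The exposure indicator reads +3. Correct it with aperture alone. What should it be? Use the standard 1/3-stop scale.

Overexposed by 3 stops → need 3 stops darker.
Aperture: f/4.5 → f/5 → f/5.6 → f/6.3 → f/7.1 → f/8 → f/9 → f/10 → f/11 → f/13.

f/13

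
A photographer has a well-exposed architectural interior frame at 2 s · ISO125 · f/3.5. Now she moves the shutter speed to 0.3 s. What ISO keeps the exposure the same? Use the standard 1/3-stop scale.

Shutter speed: 2 → 1.6 → 1.3 → 1 → 0.8 → 0.6 → 0.5 → 0.4 → 0.3 — 2 2/3 stops faster (darker).
Need 2 2/3 stops brighter from the ISO: 125 → 160 → 200 → 250 → 320 → 400 → 500 → 640 → 800.

ISO 800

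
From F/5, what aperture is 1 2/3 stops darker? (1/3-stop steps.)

Aperture: f/5 → f/5.6 → f/6.3 → f/7.1 → f/8 → f/9 — 1 2/3 stops narrower (darker).

f/9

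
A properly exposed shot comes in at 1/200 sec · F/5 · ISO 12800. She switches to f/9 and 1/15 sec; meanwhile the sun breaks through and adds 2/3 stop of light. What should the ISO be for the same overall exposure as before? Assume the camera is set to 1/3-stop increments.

ISO 2000

Scene light: 2/3 stop brighter.
Aperture: f/5 → f/5.6 → f/6.3 → f/7.1 → f/8 → f/9 — 1 2/3 stops smaller aperture (darker).
Shutter speed: 1/200 → 1/160 → 1/125 → 1/100 → 1/80 → 1/60 → 1/50 → 1/40 → 1/30 → 1/25 → 1/20 → 1/15 — 3 2/3 stops slower (brighter).
Net so far: 2 2/3 stops brighter. ISO: 12800 → 10000 → 8000 → 6400 → 5000 → 4000 → 3200 → 2500 → 2000.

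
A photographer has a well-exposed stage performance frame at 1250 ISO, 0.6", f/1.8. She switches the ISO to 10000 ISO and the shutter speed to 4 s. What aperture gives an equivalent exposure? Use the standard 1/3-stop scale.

ISO: 1250 → 1600 → 2000 → 2500 → 3200 → 4000 → 5000 → 6400 → 8000 → 10000 — 3 stops raised (brighter).
Shutter speed: 0.6 → 0.8 → 1 → 1.3 → 1.6 → 2 → 2.5 → 3.2 → 4 — 2 2/3 stops slower (brighter).
Net change so far: 5 2/3 stops brighter. Offset with the aperture: f/1.8 → f/2 → f/2.2 → f/2.5 → f/2.8 → f/3.2 → f/3.5 → f/4 → f/4.5 → f/5 → f/5.6 → f/6.3 → f/7.1 → f/8 → f/9 → f/10 → f/11 → f/13.

f/13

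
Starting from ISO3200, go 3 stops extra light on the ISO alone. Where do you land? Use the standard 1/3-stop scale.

ISO 25600

ISO: 3200 → 4000 → 5000 → 6400 → 8000 → 10000 → 12800 → 16000 → 20000 → 25600 — 3 stops raised (brighter).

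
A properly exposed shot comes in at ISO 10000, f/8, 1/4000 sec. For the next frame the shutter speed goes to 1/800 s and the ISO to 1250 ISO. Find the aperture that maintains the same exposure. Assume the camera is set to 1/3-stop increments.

Shutter speed: 1/4000 → 1/3200 → 1/2500 → 1/2000 → 1/1600 → 1/1250 → 1/1000 → 1/800 — 2 1/3 stops slower (brighter).
ISO: 10000 → 8000 → 6400 → 5000 → 4000 → 3200 → 2500 → 2000 → 1600 → 1250 — 3 stops lower (darker).
Net change so far: 2/3 stop darker. Offset with the aperture: f/8 → f/7.1 → f/6.3.

f/6.3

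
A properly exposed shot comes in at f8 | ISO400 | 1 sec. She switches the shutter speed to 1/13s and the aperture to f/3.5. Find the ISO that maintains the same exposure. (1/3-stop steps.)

ISO 1000

Shutter speed: 1 → 0.8 → 0.6 → 0.5 → 0.4 → 0.3 → 1/4 → 1/5 → 1/6 → 1/8 → 1/10 → 1/13 — 3 2/3 stops shorter (darker).
Aperture: f/8 → f/7.1 → f/6.3 → f/5.6 → f/5 → f/4.5 → f/4 → f/3.5 — 2 1/3 stops larger aperture (brighter).
Net change so far: 1 1/3 stops darker. Offset with the ISO: 400 → 500 → 640 → 800 → 1000.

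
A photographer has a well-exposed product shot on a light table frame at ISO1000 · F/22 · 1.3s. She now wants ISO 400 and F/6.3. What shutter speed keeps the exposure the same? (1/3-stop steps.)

1/4s

ISO: 1000 → 800 → 640 → 500 → 400 — 1 1/3 stops lower (darker).
Aperture: f/22 → f/20 → f/18 → f/16 → f/14 → f/13 → f/11 → f/10 → f/9 → f/8 → f/7.1 → f/6.3 — 3 2/3 stops wider (brighter).
Net change so far: 2 1/3 stops brighter. Offset with the shutter speed: 1.3 → 1 → 0.8 → 0.6 → 0.5 → 0.4 → 0.3 → 1/4.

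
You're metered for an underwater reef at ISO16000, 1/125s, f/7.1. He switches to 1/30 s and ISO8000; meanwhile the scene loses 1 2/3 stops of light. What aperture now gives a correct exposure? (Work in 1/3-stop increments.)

Scene light: 1 2/3 stops darker.
Shutter speed: 1/125 → 1/100 → 1/80 → 1/60 → 1/50 → 1/40 → 1/30 — 2 stops slower (brighter).
ISO: 16000 → 12800 → 10000 → 8000 — 1 stop dropped (darker).
Net so far: 2/3 stop darker. Aperture: f/7.1 → f/6.3 → f/5.6.

f/5.6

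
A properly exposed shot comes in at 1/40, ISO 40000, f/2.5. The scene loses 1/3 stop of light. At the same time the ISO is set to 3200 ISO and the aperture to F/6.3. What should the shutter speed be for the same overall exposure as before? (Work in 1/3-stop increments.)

2.5 s

Scene light: 1/3 stop darker.
ISO: 40000 → 32000 → 25600 → 20000 → 16000 → 12800 → 10000 → 8000 → 6400 → 5000 → 4000 → 3200 — 3 2/3 stops lower (darker).
Aperture: f/2.5 → f/2.8 → f/3.2 → f/3.5 → f/4 → f/4.5 → f/5 → f/5.6 → f/6.3 — 2 2/3 stops smaller aperture (darker).
Net so far: 6 2/3 stops darker. Shutter speed: 1/40 → 1/30 → 1/25 → 1/20 → 1/15 → 1/13 → 1/10 → 1/8 → 1/6 → 1/5 → 1/4 → 0.3 → 0.4 → 0.5 → 0.6 → 0.8 → 1 → 1.3 → 1.6 → 2 → 2.5.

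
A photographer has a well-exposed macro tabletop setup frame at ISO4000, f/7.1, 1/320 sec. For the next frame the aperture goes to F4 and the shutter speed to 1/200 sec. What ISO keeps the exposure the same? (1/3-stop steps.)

ISO 800

Aperture: f/7.1 → f/6.3 → f/5.6 → f/5 → f/4.5 → f/4 — 1 2/3 stops larger aperture (brighter).
Shutter speed: 1/320 → 1/250 → 1/200 — 2/3 stop longer (brighter).
Net change so far: 2 1/3 stops brighter. Offset with the ISO: 4000 → 3200 → 2500 → 2000 → 1600 → 1250 → 1000 → 800.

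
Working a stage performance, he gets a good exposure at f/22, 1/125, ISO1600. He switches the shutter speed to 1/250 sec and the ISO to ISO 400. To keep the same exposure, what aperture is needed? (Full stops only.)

f/8

Shutter speed: 1/125 → 1/250 — 1 stop shorter (darker).
ISO: 1600 → 800 → 400 — 2 stops lower (darker).
Net change so far: 3 stops darker. Offset with the aperture: f/22 → f/16 → f/11 → f/8.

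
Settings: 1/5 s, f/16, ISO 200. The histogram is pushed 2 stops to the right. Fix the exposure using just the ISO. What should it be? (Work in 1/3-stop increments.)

ISO 50

Overexposed by 2 stops → need 2 stops darker.
ISO: 200 → 160 → 125 → 100 → 80 → 64 → 50.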